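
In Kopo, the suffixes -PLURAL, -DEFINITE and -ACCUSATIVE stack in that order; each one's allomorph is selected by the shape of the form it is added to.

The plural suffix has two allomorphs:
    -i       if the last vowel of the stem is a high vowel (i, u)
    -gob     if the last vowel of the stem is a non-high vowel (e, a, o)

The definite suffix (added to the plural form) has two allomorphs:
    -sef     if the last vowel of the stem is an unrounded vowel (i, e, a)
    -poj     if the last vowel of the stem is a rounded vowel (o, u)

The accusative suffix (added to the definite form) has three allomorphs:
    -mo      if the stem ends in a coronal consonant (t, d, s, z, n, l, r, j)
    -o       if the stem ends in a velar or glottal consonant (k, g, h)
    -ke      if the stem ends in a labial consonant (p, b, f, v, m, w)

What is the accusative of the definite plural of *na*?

nagobpojmo

*na*: last vowel = /a/, a non-high vowel → -gob → *nagob*.
The plural form *nagob* — last vowel /o/ (a rounded vowel) → -poj → *nagobpoj*.
The definite form *nagobpoj*: final consonant = /j/, coronal → -mo → *nagobpojmo*.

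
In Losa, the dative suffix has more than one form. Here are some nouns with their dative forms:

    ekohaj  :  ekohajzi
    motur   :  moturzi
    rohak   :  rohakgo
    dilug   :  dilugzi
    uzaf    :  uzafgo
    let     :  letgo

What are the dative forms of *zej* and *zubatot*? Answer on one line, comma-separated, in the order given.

zejzi, zubatotgo

The alternation tracks the final consonant of the stem — -go when the stem ends in a voiceless consonant (*rohak*, *uzaf*, *let*); -zi when the stem ends in a voiced consonant (*ekohaj*, *motur*, *dilug*).
*zej* — final consonant /j/ (voiced) → -zi → *zejzi*.
*zubatot* — final consonant /t/ (voiceless) → -go → *zubatotgo*.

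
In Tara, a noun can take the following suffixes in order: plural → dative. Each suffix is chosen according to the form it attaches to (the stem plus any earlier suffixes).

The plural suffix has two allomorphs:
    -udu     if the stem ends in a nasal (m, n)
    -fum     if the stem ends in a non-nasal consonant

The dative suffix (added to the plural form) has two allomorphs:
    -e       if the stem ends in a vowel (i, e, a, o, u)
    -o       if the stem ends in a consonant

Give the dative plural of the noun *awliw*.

awliwfumo

The final consonant of *awliw* is /w/, which is non-nasal, so the plural suffix is -fum, giving *awliwfum*.
The plural form *awliwfum*: final sound = /m/, a consonant → -o → *awliwfumo*.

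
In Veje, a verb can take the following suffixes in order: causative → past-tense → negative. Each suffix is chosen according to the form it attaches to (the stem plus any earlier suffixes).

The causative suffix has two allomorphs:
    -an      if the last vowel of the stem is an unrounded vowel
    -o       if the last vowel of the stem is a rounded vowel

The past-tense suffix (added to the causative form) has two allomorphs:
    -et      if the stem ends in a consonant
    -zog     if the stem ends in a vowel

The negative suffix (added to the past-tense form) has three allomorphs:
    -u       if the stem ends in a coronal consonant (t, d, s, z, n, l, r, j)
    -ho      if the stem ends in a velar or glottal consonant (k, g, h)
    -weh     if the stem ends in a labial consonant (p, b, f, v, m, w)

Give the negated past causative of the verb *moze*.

The last vowel of *moze* is /e/, which is an unrounded vowel, so the causative suffix is -an, giving *mozean*.
The causative form *mozean*: final sound = /n/, a consonant → -et → *mozeanet*.
The final consonant of the past-tense form *mozeanet* is /t/, which is coronal, so the negative suffix is -u, giving *mozeanetu*.

mozeanetu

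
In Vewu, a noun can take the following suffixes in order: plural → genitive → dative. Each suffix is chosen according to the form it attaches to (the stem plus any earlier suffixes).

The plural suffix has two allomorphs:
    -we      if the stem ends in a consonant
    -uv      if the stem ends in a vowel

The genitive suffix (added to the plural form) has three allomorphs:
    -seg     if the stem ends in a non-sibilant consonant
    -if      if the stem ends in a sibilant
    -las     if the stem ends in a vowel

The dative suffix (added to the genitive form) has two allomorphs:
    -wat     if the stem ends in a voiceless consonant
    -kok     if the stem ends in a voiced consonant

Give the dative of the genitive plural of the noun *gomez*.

gomezwelaswat

The final sound of *gomez* is /z/, which is a consonant, so the plural suffix is -we, giving *gomezwe*.
Since the final sound of the plural form *gomezwe* is /e/ (a vowel), it takes -las, giving *gomezwelas*.
Since the final consonant of the genitive form *gomezwelas* is /s/ (voiceless), it takes -wat, giving *gomezwelaswat*.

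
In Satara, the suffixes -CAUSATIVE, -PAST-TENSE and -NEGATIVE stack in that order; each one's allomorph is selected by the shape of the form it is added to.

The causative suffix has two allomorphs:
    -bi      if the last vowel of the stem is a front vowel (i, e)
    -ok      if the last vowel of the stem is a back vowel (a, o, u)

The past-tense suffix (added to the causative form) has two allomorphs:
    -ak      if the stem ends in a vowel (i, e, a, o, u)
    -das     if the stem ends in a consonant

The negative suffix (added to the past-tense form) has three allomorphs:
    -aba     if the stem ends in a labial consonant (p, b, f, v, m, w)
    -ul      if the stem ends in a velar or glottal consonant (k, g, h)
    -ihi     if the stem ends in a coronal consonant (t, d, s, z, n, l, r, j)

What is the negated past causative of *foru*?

The last vowel of *foru* is /u/, which is a back vowel, so the causative suffix is -ok, giving *foruok*.
The causative form *foruok* — final sound /k/ (a consonant) → -das → *foruokdas*.
The past-tense form *foruokdas* — final consonant /s/ (coronal) → -ihi → *foruokdasihi*.

foruokdasihi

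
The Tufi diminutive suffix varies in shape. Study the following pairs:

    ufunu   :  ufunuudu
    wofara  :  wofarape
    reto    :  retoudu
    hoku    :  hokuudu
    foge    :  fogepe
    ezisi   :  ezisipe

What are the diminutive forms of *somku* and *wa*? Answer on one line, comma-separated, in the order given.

somkuudu, wape

Looking at the last vowel of each stem: -udu when the last vowel of the stem is a rounded vowel (*ufunu*, *reto*, *hoku*); -pe when the last vowel of the stem is an unrounded vowel (*wofara*, *foge*, *ezisi*).
*somku*: last vowel = /u/, a rounded vowel → -udu → *somkuudu*.
Since the last vowel of *wa* is /a/ (an unrounded vowel), it takes -pe, giving *wape*.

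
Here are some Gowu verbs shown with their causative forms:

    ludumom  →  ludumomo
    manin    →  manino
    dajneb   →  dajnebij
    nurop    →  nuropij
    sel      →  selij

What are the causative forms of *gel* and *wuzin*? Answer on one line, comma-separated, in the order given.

gelij, wuzino

The suffix is conditioned by the final consonant: -o when the stem ends in a nasal (*ludumom*, *manin*); -ij when the stem ends in a non-nasal consonant (*dajneb*, *nurop*, *sel*).
*gel*: final consonant = /l/, non-nasal → -ij → *gelij*.
Since the final consonant of *wuzin* is /n/ (a nasal), it takes -o, giving *wuzino*.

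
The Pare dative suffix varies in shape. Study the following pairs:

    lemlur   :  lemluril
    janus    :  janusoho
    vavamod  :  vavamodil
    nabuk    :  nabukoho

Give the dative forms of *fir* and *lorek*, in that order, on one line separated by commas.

firil, lorekoho

The suffix is conditioned by the final consonant: -oho when the stem ends in a voiceless consonant (*janus*, *nabuk*); -il when the stem ends in a voiced consonant (*lemlur*, *vavamod*).
*fir*: final consonant = /r/, voiced → -il → *firil*.
Since the final consonant of *lorek* is /k/ (voiceless), it takes -oho, giving *lorekoho*.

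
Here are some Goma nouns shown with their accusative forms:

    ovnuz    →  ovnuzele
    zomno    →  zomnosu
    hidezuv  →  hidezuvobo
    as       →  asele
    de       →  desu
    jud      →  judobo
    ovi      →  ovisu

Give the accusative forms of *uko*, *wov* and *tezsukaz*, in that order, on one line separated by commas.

ukosu, wovobo, tezsukazele

The suffix is conditioned by the final sound: -ele when the stem ends in a sibilant (*ovnuz*, *as*); -obo when the stem ends in a non-sibilant consonant (*hidezuv*, *jud*); -su when the stem ends in a vowel (*zomno*, *de*, *ovi*).
Since the final sound of *uko* is /o/ (a vowel), it takes -su, giving *ukosu*.
The final sound of *wov* is /v/, which is a non-sibilant consonant, so the suffix is -obo, giving *wovobo*.
*tezsukaz*: final sound = /z/, a sibilant → -ele → *tezsukazele*.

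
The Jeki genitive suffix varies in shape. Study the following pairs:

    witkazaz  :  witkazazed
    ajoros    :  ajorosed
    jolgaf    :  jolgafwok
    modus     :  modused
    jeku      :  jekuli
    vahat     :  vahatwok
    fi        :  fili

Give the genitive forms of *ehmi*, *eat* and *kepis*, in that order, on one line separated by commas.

The suffix is conditioned by the final sound: -ed when the stem ends in a sibilant (*witkazaz*, *ajoros*, *modus*); -wok when the stem ends in a non-sibilant consonant (*jolgaf*, *vahat*); -li when the stem ends in a vowel (*jeku*, *fi*).
*ehmi*: final sound = /i/, a vowel → -li → *ehmili*.
Since the final sound of *eat* is /t/ (a non-sibilant consonant), it takes -wok, giving *eatwok*.
*kepis* — final sound /s/ (a sibilant) → -ed → *kepised*.

ehmili, eatwok, kepised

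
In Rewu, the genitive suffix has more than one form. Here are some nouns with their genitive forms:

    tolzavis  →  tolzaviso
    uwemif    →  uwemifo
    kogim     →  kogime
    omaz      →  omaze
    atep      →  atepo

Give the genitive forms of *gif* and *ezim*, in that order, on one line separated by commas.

gifo, ezime

The alternation tracks the final consonant of the stem — -o when the stem ends in a voiceless consonant (*tolzavis*, *uwemif*, *atep*); -e when the stem ends in a voiced consonant (*kogim*, *omaz*).
The final consonant of *gif* is /f/, which is voiceless, so the suffix is -o, giving *gifo*.
The final consonant of *ezim* is /m/, which is voiced, so the suffix is -e, giving *ezime*.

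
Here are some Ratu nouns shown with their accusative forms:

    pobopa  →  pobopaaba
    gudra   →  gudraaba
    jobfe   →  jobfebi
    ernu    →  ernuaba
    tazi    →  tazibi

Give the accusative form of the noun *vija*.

vijaaba

The suffix is conditioned by the last vowel: -bi when the last vowel of the stem is a front vowel (*jobfe*, *tazi*); -aba when the last vowel of the stem is a back vowel (*pobopa*, *gudra*, *ernu*).
*vija* — last vowel /a/ (a back vowel) → -aba → *vijaaba*.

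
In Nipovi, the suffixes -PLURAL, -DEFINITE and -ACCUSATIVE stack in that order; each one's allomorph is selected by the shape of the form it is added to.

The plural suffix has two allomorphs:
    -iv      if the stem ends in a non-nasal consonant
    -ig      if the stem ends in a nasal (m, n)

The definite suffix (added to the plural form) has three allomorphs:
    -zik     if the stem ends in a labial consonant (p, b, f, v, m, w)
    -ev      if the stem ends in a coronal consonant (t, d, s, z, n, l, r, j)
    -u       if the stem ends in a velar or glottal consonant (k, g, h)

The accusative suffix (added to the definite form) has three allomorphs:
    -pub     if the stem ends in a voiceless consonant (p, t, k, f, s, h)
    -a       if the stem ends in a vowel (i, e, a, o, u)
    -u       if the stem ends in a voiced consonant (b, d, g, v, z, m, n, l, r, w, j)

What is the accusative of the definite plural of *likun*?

*likun* — final consonant /n/ (a nasal) → -ig → *likunig*.
The plural form *likunig* — final consonant /g/ (velar/glottal) → -u → *likunigu*.
The definite form *likunigu* — final sound /u/ (a vowel) → -a → *likunigua*.

likunigua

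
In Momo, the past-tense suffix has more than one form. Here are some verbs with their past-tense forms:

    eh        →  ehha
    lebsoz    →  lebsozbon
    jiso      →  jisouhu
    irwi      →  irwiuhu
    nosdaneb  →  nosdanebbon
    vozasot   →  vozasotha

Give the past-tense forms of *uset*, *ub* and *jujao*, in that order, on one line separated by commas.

usetha, ubbon, jujaouhu

Looking at the final sound of each stem: -ha when the stem ends in a voiceless consonant (*eh*, *vozasot*); -bon when the stem ends in a voiced consonant (*lebsoz*, *nosdaneb*); -uhu when the stem ends in a vowel (*jiso*, *irwi*).
*uset* — final sound /t/ (a voiceless consonant) → -ha → *usetha*.
*ub* — final sound /b/ (a voiced consonant) → -bon → *ubbon*.
The final sound of *jujao* is /o/, which is a vowel, so the suffix is -uhu, giving *jujaouhu*.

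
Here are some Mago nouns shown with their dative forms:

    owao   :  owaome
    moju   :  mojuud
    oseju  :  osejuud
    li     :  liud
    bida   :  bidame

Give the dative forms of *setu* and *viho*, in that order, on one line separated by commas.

setuud, vihome

Looking at the last vowel of each stem: -ud when the last vowel of the stem is a high vowel (*moju*, *oseju*, *li*); -me when the last vowel of the stem is a non-high vowel (*owao*, *bida*).
*setu*: last vowel = /u/, a high vowel → -ud → *setuud*.
Since the last vowel of *viho* is /o/ (a non-high vowel), it takes -me, giving *vihome*.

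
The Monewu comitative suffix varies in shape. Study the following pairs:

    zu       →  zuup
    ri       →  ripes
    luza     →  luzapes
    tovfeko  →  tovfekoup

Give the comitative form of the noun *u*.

uup

The suffix is conditioned by the last vowel: -up when the last vowel of the stem is a rounded vowel (*zu*, *tovfeko*); -pes when the last vowel of the stem is an unrounded vowel (*ri*, *luza*).
*u* — last vowel /u/ (a rounded vowel) → -up → *uup*.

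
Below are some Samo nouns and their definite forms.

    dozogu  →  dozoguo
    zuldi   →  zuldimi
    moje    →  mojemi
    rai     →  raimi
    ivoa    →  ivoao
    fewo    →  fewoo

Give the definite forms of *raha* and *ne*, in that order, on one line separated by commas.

rahao, nemi

Looking at the last vowel of each stem: -mi when the last vowel of the stem is a front vowel (*zuldi*, *moje*, *rai*); -o when the last vowel of the stem is a back vowel (*dozogu*, *ivoa*, *fewo*).
*raha* — last vowel /a/ (a back vowel) → -o → *rahao*.
Since the last vowel of *ne* is /e/ (a front vowel), it takes -mi, giving *nemi*.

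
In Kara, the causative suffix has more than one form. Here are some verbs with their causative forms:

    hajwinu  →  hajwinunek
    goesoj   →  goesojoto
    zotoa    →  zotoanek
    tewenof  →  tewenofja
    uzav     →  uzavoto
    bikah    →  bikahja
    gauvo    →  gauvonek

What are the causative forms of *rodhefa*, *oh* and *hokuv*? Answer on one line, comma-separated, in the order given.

The suffix is conditioned by the final sound: -ja when the stem ends in a voiceless consonant (*tewenof*, *bikah*); -oto when the stem ends in a voiced consonant (*goesoj*, *uzav*); -nek when the stem ends in a vowel (*hajwinu*, *zotoa*, *gauvo*).
*rodhefa* — final sound /a/ (a vowel) → -nek → *rodhefanek*.
*oh* — final sound /h/ (a voiceless consonant) → -ja → *ohja*.
Since the final sound of *hokuv* is /v/ (a voiced consonant), it takes -oto, giving *hokuvoto*.

rodhefanek, ohja, hokuvoto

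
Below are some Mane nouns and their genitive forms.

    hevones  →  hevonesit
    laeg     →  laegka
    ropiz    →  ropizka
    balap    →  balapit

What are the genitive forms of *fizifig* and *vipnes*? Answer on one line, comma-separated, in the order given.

The alternation tracks the final consonant of the stem — -it when the stem ends in a voiceless consonant (*hevones*, *balap*); -ka when the stem ends in a voiced consonant (*laeg*, *ropiz*).
*fizifig* — final consonant /g/ (voiced) → -ka → *fizifigka*.
The final consonant of *vipnes* is /s/, which is voiceless, so the suffix is -it, giving *vipnesit*.

fizifigka, vipnesit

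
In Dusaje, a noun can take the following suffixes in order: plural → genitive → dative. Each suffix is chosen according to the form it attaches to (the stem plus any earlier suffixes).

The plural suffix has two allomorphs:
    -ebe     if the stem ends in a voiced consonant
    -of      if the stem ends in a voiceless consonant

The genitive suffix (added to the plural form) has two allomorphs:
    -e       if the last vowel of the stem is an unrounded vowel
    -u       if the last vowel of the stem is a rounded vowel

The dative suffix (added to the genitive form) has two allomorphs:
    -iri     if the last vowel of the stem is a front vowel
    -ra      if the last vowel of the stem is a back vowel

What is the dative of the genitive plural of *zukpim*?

*zukpim*: final consonant = /m/, voiced → -ebe → *zukpimebe*.
The plural form *zukpimebe* — last vowel /e/ (an unrounded vowel) → -e → *zukpimebee*.
Since the last vowel of the genitive form *zukpimebee* is /e/ (a front vowel), it takes -iri, giving *zukpimebeeiri*.

zukpimebeeiri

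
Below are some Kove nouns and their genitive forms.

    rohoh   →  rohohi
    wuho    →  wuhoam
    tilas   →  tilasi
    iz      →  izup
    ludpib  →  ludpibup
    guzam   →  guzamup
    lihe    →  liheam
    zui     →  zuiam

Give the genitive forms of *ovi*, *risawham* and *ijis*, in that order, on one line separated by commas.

oviam, risawhamup, ijisi

The suffix is conditioned by the final sound: -i when the stem ends in a voiceless consonant (*rohoh*, *tilas*); -up when the stem ends in a voiced consonant (*iz*, *ludpib*, *guzam*); -am when the stem ends in a vowel (*wuho*, *lihe*, *zui*).
*ovi* — final sound /i/ (a vowel) → -am → *oviam*.
*risawham*: final sound = /m/, a voiced consonant → -up → *risawhamup*.
The final sound of *ijis* is /s/, which is a voiceless consonant, so the suffix is -i, giving *ijisi*.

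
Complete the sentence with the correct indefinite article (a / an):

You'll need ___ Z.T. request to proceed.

The indefinite article is chosen by the initial *sound* of the following word, not its spelling.
The initialism *Z.T.* is read letter by letter; the first letter, Z, is pronounced /ziː/, which begins with a consonant sound.
So the article is *a*: You'll need a Z.T. request to proceed.

a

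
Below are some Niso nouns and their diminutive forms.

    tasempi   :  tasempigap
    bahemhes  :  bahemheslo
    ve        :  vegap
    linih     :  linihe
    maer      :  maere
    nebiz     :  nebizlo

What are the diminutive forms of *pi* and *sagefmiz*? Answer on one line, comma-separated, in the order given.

The alternation tracks the final sound of the stem — -lo when the stem ends in a sibilant (*bahemhes*, *nebiz*); -e when the stem ends in a non-sibilant consonant (*linih*, *maer*); -gap when the stem ends in a vowel (*tasempi*, *ve*).
*pi* — final sound /i/ (a vowel) → -gap → *pigap*.
*sagefmiz*: final sound = /z/, a sibilant → -lo → *sagefmizlo*.

pigap, sagefmizlo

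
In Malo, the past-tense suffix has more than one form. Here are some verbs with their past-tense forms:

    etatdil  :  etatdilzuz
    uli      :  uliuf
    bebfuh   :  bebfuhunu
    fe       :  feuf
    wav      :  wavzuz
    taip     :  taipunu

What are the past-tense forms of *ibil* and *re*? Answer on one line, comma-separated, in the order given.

The suffix is conditioned by the final sound: -unu when the stem ends in a voiceless consonant (*bebfuh*, *taip*); -zuz when the stem ends in a voiced consonant (*etatdil*, *wav*); -uf when the stem ends in a vowel (*uli*, *fe*).
The final sound of *ibil* is /l/, which is a voiced consonant, so the suffix is -zuz, giving *ibilzuz*.
The final sound of *re* is /e/, which is a vowel, so the suffix is -uf, giving *reuf*.

ibilzuz, reuf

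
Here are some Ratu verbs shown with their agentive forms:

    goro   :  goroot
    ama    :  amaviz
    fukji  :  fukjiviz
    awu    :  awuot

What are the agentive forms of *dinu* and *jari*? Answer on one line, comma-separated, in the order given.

dinuot, jariviz

Looking at the last vowel of each stem: -ot when the last vowel of the stem is a rounded vowel (*goro*, *awu*); -viz when the last vowel of the stem is an unrounded vowel (*ama*, *fukji*).
*dinu*: last vowel = /u/, a rounded vowel → -ot → *dinuot*.
Since the last vowel of *jari* is /i/ (an unrounded vowel), it takes -viz, giving *jariviz*.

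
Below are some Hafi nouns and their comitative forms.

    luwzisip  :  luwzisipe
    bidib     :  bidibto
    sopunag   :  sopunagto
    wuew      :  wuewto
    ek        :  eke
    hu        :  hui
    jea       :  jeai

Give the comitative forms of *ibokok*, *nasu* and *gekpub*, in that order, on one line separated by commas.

The pattern is voicing of the final sound: -e when the stem ends in a voiceless consonant (*luwzisip*, *ek*); -to when the stem ends in a voiced consonant (*bidib*, *sopunag*, *wuew*); -i when the stem ends in a vowel (*hu*, *jea*).
The final sound of *ibokok* is /k/, which is a voiceless consonant, so the suffix is -e, giving *ibokoke*.
*nasu*: final sound = /u/, a vowel → -i → *nasui*.
The final sound of *gekpub* is /b/, which is a voiced consonant, so the suffix is -to, giving *gekpubto*.

ibokoke, nasui, gekpubto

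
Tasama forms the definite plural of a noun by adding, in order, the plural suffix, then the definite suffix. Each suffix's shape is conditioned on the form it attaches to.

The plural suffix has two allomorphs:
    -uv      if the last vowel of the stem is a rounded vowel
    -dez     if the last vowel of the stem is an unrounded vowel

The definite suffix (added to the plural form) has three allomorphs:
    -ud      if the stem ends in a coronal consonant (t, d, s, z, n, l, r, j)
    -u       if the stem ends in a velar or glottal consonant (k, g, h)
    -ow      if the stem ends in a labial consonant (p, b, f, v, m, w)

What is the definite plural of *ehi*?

ehidezud

*ehi*: last vowel = /i/, an unrounded vowel → -dez → *ehidez*.
The plural form *ehidez*: final consonant = /z/, coronal → -ud → *ehidezud*.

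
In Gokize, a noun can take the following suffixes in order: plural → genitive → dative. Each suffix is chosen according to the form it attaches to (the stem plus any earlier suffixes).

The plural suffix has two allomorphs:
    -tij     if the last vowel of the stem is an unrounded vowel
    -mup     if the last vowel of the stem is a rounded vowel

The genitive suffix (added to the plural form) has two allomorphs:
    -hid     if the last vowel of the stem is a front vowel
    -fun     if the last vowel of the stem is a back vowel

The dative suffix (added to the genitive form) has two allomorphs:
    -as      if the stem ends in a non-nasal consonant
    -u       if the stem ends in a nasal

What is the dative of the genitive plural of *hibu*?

hibumupfunu

The last vowel of *hibu* is /u/, which is a rounded vowel, so the plural suffix is -mup, giving *hibumup*.
The plural form *hibumup*: last vowel = /u/, a back vowel → -fun → *hibumupfun*.
The genitive form *hibumupfun*: final consonant = /n/, a nasal → -u → *hibumupfunu*.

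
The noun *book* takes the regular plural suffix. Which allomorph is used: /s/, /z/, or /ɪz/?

/s/

The stem *book* ends in a voiceless non-sibilant consonant.
The plural suffix surfaces as /ɪz/ after sibilants, /s/ after other voiceless consonants, and /z/ after other voiced sounds.
So the plural -s on *book* is pronounced /s/.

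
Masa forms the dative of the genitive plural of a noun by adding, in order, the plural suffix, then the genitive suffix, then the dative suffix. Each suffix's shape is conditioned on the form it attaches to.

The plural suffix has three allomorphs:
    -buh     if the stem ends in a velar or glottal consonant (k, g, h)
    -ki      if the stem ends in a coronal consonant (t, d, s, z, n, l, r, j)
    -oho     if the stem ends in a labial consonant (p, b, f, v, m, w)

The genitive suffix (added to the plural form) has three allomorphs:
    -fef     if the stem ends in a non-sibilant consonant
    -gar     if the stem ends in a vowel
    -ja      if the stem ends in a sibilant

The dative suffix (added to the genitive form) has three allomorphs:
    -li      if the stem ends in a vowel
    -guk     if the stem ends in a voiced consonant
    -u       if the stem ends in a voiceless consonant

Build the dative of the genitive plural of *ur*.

*ur*: final consonant = /r/, coronal → -ki → *urki*.
Since the final sound of the plural form *urki* is /i/ (a vowel), it takes -gar, giving *urkigar*.
The genitive form *urkigar* — final sound /r/ (a voiced consonant) → -guk → *urkigarguk*.

urkigarguk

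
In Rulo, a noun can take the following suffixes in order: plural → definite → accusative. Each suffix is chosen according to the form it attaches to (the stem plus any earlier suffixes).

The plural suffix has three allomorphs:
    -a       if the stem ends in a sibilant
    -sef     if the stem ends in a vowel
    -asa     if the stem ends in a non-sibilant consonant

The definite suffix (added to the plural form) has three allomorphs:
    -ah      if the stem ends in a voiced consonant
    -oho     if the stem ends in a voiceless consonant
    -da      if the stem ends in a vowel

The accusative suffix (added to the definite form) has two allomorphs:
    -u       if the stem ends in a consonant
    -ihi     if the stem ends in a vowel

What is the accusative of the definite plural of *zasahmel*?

zasahmelasadaihi

The final sound of *zasahmel* is /l/, which is a non-sibilant consonant, so the plural suffix is -asa, giving *zasahmelasa*.
Since the final sound of the plural form *zasahmelasa* is /a/ (a vowel), it takes -da, giving *zasahmelasada*.
The definite form *zasahmelasada*: final sound = /a/, a vowel → -ihi → *zasahmelasadaihi*.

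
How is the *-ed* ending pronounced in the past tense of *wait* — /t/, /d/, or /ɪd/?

/ɪd/

The stem *wait* ends in /t/ or /d/.
The -ed suffix is realized as /ɪd/ after /t, d/; as /t/ after other voiceless consonants; and as /d/ after other voiced sounds.
So -ed on *wait* is pronounced /ɪd/.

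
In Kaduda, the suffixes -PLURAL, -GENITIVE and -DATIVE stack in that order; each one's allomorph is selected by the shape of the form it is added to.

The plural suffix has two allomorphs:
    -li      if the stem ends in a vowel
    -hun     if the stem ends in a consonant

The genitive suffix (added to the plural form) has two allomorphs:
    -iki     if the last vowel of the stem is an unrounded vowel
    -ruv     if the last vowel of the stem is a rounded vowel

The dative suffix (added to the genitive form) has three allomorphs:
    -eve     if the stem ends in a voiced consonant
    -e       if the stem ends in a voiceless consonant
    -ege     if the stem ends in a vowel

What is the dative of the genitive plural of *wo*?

Since the final sound of *wo* is /o/ (a vowel), it takes -li, giving *woli*.
The last vowel of the plural form *woli* is /i/, which is an unrounded vowel, so the genitive suffix is -iki, giving *woliiki*.
The genitive form *woliiki*: final sound = /i/, a vowel → -ege → *woliikiege*.

woliikiege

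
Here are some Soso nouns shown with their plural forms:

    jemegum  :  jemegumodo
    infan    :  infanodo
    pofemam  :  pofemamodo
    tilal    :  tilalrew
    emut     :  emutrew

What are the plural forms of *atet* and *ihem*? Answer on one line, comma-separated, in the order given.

The alternation tracks the final consonant of the stem — -odo when the stem ends in a nasal (*jemegum*, *infan*, *pofemam*); -rew when the stem ends in a non-nasal consonant (*tilal*, *emut*).
*atet*: final consonant = /t/, non-nasal → -rew → *atetrew*.
Since the final consonant of *ihem* is /m/ (a nasal), it takes -odo, giving *ihemodo*.

atetrew, ihemodo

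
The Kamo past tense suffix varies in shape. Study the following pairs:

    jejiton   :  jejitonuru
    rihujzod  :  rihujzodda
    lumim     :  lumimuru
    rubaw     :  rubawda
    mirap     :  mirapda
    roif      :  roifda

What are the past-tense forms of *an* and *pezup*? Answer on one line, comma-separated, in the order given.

anuru, pezupda

The suffix is conditioned by the final consonant: -uru when the stem ends in a nasal (*jejiton*, *lumim*); -da when the stem ends in a non-nasal consonant (*rihujzod*, *rubaw*, *mirap*, *roif*).
The final consonant of *an* is /n/, which is a nasal, so the suffix is -uru, giving *anuru*.
Since the final consonant of *pezup* is /p/ (non-nasal), it takes -da, giving *pezupda*.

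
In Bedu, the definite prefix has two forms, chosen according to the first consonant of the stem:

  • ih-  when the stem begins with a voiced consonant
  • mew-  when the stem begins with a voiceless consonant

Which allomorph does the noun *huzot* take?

*huzot* — first consonant /h/ (voiceless) → mew-.

mew-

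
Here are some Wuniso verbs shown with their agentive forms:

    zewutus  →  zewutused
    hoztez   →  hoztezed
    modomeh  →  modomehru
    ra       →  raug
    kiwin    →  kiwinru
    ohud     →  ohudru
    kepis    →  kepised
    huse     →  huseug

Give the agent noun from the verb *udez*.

The pattern is sibilance of the final sound: -ed when the stem ends in a sibilant (*zewutus*, *hoztez*, *kepis*); -ru when the stem ends in a non-sibilant consonant (*modomeh*, *kiwin*, *ohud*); -ug when the stem ends in a vowel (*ra*, *huse*).
Since the final sound of *udez* is /z/ (a sibilant), it takes -ed, giving *udezed*.

udezed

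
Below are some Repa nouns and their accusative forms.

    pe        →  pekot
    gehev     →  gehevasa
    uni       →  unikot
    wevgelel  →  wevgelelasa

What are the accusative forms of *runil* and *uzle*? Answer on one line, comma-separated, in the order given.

The alternation tracks the final sound of the stem — -asa when the stem ends in a consonant (*gehev*, *wevgelel*); -kot when the stem ends in a vowel (*pe*, *uni*).
*runil*: final sound = /l/, a consonant → -asa → *runilasa*.
Since the final sound of *uzle* is /e/ (a vowel), it takes -kot, giving *uzlekot*.

runilasa, uzlekot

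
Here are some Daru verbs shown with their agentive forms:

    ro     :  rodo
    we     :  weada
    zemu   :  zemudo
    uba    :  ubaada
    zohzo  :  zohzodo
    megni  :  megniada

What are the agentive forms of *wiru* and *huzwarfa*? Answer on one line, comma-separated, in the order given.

wirudo, huzwarfaada

Looking at the last vowel of each stem: -do when the last vowel of the stem is a rounded vowel (*ro*, *zemu*, *zohzo*); -ada when the last vowel of the stem is an unrounded vowel (*we*, *uba*, *megni*).
*wiru* — last vowel /u/ (a rounded vowel) → -do → *wirudo*.
*huzwarfa*: last vowel = /a/, an unrounded vowel → -ada → *huzwarfaada*.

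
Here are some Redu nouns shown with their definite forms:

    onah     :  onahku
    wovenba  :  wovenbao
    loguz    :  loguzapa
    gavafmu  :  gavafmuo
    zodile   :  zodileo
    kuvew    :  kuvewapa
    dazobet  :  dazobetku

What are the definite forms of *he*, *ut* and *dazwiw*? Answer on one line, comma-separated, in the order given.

heo, utku, dazwiwapa

The pattern is voicing of the final sound: -ku when the stem ends in a voiceless consonant (*onah*, *dazobet*); -apa when the stem ends in a voiced consonant (*loguz*, *kuvew*); -o when the stem ends in a vowel (*wovenba*, *gavafmu*, *zodile*).
*he* — final sound /e/ (a vowel) → -o → *heo*.
*ut* — final sound /t/ (a voiceless consonant) → -ku → *utku*.
Since the final sound of *dazwiw* is /w/ (a voiced consonant), it takes -apa, giving *dazwiwapa*.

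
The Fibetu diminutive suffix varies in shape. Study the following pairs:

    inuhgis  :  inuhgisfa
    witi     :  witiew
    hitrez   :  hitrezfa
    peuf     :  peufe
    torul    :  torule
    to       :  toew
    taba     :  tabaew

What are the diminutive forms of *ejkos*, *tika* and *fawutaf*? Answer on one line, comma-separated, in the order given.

ejkosfa, tikaew, fawutafe

The alternation tracks the final sound of the stem — -fa when the stem ends in a sibilant (*inuhgis*, *hitrez*); -e when the stem ends in a non-sibilant consonant (*peuf*, *torul*); -ew when the stem ends in a vowel (*witi*, *to*, *taba*).
Since the final sound of *ejkos* is /s/ (a sibilant), it takes -fa, giving *ejkosfa*.
Since the final sound of *tika* is /a/ (a vowel), it takes -ew, giving *tikaew*.
*fawutaf* — final sound /f/ (a non-sibilant consonant) → -e → *fawutafe*.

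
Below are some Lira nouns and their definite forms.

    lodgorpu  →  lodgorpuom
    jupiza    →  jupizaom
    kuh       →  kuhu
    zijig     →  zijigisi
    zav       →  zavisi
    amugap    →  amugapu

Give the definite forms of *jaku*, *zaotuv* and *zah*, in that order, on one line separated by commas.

jakuom, zaotuvisi, zahu

Looking at the final sound of each stem: -u when the stem ends in a voiceless consonant (*kuh*, *amugap*); -isi when the stem ends in a voiced consonant (*zijig*, *zav*); -om when the stem ends in a vowel (*lodgorpu*, *jupiza*).
The final sound of *jaku* is /u/, which is a vowel, so the suffix is -om, giving *jakuom*.
Since the final sound of *zaotuv* is /v/ (a voiced consonant), it takes -isi, giving *zaotuvisi*.
*zah*: final sound = /h/, a voiceless consonant → -u → *zahu*.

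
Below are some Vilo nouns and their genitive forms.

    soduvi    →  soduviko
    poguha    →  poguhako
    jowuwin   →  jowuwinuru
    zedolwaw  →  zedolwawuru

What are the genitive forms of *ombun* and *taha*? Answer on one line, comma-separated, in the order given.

ombunuru, tahako

The suffix is conditioned by the final sound: -uru when the stem ends in a consonant (*jowuwin*, *zedolwaw*); -ko when the stem ends in a vowel (*soduvi*, *poguha*).
The final sound of *ombun* is /n/, which is a consonant, so the suffix is -uru, giving *ombunuru*.
The final sound of *taha* is /a/, which is a vowel, so the suffix is -ko, giving *tahako*.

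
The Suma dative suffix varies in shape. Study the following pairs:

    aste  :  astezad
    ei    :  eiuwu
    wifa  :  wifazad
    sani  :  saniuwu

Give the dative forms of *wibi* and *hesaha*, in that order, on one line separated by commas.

The alternation tracks the last vowel of the stem — -uwu when the last vowel of the stem is a high vowel (*ei*, *sani*); -zad when the last vowel of the stem is a non-high vowel (*aste*, *wifa*).
*wibi*: last vowel = /i/, a high vowel → -uwu → *wibiuwu*.
Since the last vowel of *hesaha* is /a/ (a non-high vowel), it takes -zad, giving *hesahazad*.

wibiuwu, hesahazad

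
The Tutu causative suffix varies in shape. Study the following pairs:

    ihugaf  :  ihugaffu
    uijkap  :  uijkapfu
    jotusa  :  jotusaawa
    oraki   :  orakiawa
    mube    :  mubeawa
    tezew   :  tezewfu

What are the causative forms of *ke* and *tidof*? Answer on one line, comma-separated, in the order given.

The pattern is consonant vs. vowel: -fu when the stem ends in a consonant (*ihugaf*, *uijkap*, *tezew*); -awa when the stem ends in a vowel (*jotusa*, *oraki*, *mube*).
Since the final sound of *ke* is /e/ (a vowel), it takes -awa, giving *keawa*.
*tidof* — final sound /f/ (a consonant) → -fu → *tidoffu*.

keawa, tidoffu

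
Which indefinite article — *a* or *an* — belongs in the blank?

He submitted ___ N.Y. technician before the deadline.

The indefinite article is chosen by the initial *sound* of the following word, not its spelling.
The initialism *N.Y.* is read letter by letter; the first letter, N, is pronounced /ɛn/, which begins with a vowel sound.
So the article is *an*: He submitted an N.Y. technician before the deadline.

an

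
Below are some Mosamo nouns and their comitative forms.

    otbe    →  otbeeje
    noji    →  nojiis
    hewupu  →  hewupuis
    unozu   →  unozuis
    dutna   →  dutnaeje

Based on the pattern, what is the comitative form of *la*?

laeje

Looking at the last vowel of each stem: -is when the last vowel of the stem is a high vowel (*noji*, *hewupu*, *unozu*); -eje when the last vowel of the stem is a non-high vowel (*otbe*, *dutna*).
*la*: last vowel = /a/, a non-high vowel → -eje → *laeje*.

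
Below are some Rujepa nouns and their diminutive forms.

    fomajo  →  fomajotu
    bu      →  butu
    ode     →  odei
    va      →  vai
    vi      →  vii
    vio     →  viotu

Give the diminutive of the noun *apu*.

aputu

The suffix is conditioned by the last vowel: -tu when the last vowel of the stem is a rounded vowel (*fomajo*, *bu*, *vio*); -i when the last vowel of the stem is an unrounded vowel (*ode*, *va*, *vi*).
*apu* — last vowel /u/ (a rounded vowel) → -tu → *aputu*.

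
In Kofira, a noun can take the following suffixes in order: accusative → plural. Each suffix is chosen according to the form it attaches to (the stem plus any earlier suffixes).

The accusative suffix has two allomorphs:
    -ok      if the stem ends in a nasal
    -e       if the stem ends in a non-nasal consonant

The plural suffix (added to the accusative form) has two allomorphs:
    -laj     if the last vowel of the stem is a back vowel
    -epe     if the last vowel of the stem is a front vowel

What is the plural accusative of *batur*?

*batur* — final consonant /r/ (non-nasal) → -e → *bature*.
The last vowel of the accusative form *bature* is /e/, which is a front vowel, so the plural suffix is -epe, giving *batureepe*.

batureepe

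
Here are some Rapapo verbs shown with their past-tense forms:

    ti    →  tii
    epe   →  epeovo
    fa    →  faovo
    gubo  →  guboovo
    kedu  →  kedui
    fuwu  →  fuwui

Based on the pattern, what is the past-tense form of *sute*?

The alternation tracks the last vowel of the stem — -i when the last vowel of the stem is a high vowel (*ti*, *kedu*, *fuwu*); -ovo when the last vowel of the stem is a non-high vowel (*epe*, *fa*, *gubo*).
The last vowel of *sute* is /e/, which is a non-high vowel, so the suffix is -ovo, giving *suteovo*.

suteovo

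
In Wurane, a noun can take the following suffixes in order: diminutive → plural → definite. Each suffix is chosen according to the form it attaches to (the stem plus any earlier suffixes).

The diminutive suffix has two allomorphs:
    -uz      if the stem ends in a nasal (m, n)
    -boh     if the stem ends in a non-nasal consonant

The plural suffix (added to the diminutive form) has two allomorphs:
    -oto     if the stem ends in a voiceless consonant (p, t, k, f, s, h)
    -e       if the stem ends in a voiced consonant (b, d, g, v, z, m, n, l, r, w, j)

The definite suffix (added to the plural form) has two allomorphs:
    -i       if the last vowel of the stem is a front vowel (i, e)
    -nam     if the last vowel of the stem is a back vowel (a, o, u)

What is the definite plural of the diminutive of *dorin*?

dorinuzei

*dorin* — final consonant /n/ (a nasal) → -uz → *dorinuz*.
Since the final consonant of the diminutive form *dorinuz* is /z/ (voiced), it takes -e, giving *dorinuze*.
The last vowel of the plural form *dorinuze* is /e/, which is a front vowel, so the definite suffix is -i, giving *dorinuzei*.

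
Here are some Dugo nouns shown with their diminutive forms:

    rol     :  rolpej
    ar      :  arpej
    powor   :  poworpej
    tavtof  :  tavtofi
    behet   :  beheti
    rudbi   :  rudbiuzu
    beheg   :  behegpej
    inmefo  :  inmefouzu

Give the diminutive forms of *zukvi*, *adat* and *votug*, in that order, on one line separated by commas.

The alternation tracks the final sound of the stem — -i when the stem ends in a voiceless consonant (*tavtof*, *behet*); -pej when the stem ends in a voiced consonant (*rol*, *ar*, *powor*, *beheg*); -uzu when the stem ends in a vowel (*rudbi*, *inmefo*).
Since the final sound of *zukvi* is /i/ (a vowel), it takes -uzu, giving *zukviuzu*.
Since the final sound of *adat* is /t/ (a voiceless consonant), it takes -i, giving *adati*.
Since the final sound of *votug* is /g/ (a voiced consonant), it takes -pej, giving *votugpej*.

zukviuzu, adati, votugpej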